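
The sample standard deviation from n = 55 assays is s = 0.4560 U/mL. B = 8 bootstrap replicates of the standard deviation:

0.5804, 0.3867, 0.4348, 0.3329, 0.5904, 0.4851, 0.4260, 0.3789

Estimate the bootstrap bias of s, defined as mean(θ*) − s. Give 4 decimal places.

bias = −0.0041

mean(θ*) = (0.5804 + 0.3867 + 0.4348 + 0.3329 + 0.5904 + 0.4851 + 0.4260 + 0.3789) / 8 = 0.45190
bias = 0.45190 − 0.4560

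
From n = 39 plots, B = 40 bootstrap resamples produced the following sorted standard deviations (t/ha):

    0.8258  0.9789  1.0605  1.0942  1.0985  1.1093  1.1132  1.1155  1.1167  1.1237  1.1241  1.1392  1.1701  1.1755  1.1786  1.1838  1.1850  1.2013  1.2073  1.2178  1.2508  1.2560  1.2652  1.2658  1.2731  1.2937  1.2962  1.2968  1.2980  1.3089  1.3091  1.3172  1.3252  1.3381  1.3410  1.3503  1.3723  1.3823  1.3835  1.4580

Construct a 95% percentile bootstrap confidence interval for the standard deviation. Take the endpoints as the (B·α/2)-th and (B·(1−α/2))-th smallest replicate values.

(0.8258, 1.3835)

α = 0.05; lower rank = 40 × 0.025 = 1; upper rank = 40 × 0.975 = 39.
The 1st smallest replicate is 0.8258; the 39th is 1.3835.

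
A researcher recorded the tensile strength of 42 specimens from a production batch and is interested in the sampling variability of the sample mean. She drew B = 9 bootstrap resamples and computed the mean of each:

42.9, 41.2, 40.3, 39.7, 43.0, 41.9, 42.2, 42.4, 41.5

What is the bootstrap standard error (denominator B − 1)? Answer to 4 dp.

Bootstrap SE is the standard deviation of the 9 replicate means.
Mean of replicates: (42.9 + 41.2 + 40.3 + 39.7 + 43.0 + 41.9 + 42.2 + 42.4 + 41.5) / 9 = 375.10000 / 9 = 41.67778
Sum of squared deviations: (+1.22222)² + (−0.47778)² + (−1.37778)² + (−1.97778)² + (+1.32222)² + (+0.22222)² + (+0.52222)² + (+0.72222)² + (−0.17778)² = 10.15556
Variance = 10.15556 / 8 = 1.26944
SE* = √1.26944

SE* = 1.1267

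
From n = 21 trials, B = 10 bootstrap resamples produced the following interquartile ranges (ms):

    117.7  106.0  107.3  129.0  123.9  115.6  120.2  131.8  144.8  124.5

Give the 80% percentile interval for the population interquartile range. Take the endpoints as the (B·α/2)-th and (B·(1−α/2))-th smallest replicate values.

(106.0, 131.8)

Sorted replicates: 106.0, 107.3, 115.6, 117.7, 120.2, 123.9, 124.5, 129.0, 131.8, 144.8
α = 0.20; lower rank = 10 × 0.100 = 1; upper rank = 10 × 0.900 = 9.
The 1st smallest replicate is 106.0; the 9th is 131.8.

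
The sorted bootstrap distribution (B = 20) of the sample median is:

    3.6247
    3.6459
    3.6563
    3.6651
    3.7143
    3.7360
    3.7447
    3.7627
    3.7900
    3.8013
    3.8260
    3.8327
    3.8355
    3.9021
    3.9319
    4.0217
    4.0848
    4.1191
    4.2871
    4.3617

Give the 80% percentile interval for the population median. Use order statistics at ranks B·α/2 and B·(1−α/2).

(3.6459, 4.1191)

α = 0.20; lower rank = 20 × 0.100 = 2; upper rank = 20 × 0.900 = 18.
The 2nd smallest replicate is 3.6459; the 18th is 4.1191.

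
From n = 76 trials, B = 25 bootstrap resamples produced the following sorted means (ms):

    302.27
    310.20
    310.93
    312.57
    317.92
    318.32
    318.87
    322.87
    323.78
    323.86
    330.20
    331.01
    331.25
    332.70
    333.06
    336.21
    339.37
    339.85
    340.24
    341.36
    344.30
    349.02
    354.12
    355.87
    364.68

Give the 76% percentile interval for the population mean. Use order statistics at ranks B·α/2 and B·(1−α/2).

(310.93, 349.02)

α = 0.24; lower rank = 25 × 0.120 = 3; upper rank = 25 × 0.880 = 22.
The 3rd smallest replicate is 310.93; the 22nd is 349.02.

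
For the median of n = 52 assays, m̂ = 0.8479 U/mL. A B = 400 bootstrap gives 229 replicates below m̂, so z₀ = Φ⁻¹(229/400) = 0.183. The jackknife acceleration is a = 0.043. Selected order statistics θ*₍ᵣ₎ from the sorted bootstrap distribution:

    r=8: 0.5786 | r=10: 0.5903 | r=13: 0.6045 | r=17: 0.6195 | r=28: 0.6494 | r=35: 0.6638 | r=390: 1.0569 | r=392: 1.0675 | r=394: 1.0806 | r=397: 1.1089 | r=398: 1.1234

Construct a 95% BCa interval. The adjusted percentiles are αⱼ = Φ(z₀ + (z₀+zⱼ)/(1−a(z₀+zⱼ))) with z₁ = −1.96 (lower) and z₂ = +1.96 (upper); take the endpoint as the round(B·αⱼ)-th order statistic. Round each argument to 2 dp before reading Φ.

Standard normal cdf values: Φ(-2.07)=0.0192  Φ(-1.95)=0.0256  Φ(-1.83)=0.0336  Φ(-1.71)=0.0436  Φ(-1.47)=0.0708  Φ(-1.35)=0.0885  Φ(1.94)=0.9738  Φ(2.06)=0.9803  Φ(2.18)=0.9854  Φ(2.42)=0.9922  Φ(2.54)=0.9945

(0.6494, 1.1234)

Lower: z₀ + z₁ = 0.183 + (-1.960) = -1.777; 1 − a(z₀+z₁) = 1 − (0.043)(-1.777) = 1.0764; argument = 0.183 + (-1.777)/1.0764 = -1.4679 → -1.47.
α₁ = Φ(-1.47) = 0.0708; rank = round(400 × 0.0708) = 28; θ*₍28₎ = 0.6494.
Upper: z₀ + z₂ = 2.143; 1 − a(z₀+z₂) = 0.9079; argument = 2.5435 → 2.54; α₂ = 0.9945; rank = 398; θ*₍398₎ = 1.1234.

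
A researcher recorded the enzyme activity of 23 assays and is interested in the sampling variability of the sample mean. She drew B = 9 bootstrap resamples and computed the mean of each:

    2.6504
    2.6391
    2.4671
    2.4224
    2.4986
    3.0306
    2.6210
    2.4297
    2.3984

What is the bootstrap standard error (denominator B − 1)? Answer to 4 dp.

Bootstrap SE is the standard deviation of the 9 replicate means.
Mean of replicates: (2.6504 + 2.6391 + 2.4671 + 2.4224 + 2.4986 + 3.0306 + 2.6210 + 2.4297 + 2.3984) / 9 = 23.15730 / 9 = 2.57303
Sum of squared deviations: (+0.07737)² + (+0.06607)² + (−0.10593)² + (−0.15063)² + (−0.07443)² + (+0.45757)² + (+0.04797)² + (−0.14333)² + (−0.17463)² = 0.31251
Variance = 0.31251 / 8 = 0.03906
SE* = √0.03906

SE* = 0.1976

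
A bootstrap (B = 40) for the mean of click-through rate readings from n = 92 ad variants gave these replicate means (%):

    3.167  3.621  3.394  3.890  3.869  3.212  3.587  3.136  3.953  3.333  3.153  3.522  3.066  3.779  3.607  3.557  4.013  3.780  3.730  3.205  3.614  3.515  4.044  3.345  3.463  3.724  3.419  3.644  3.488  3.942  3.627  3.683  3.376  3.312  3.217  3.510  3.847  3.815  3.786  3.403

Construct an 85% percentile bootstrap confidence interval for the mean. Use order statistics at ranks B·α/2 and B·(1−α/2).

(3.153, 3.942)

Sorted replicates: 3.066, 3.136, 3.153, 3.167, 3.205, 3.212, 3.217, 3.312, 3.333, 3.345, 3.376, 3.394, 3.403, 3.419, 3.463, 3.488, 3.510, 3.515, 3.522, 3.557, 3.587, 3.607, 3.614, 3.621, 3.627, 3.644, 3.683, 3.724, 3.730, 3.779, 3.780, 3.786, 3.815, 3.847, 3.869, 3.890, 3.942, 3.953, 4.013, 4.044
α = 0.15; lower rank = 40 × 0.075 = 3; upper rank = 40 × 0.925 = 37.
The 3rd smallest replicate is 3.153; the 37th is 3.942.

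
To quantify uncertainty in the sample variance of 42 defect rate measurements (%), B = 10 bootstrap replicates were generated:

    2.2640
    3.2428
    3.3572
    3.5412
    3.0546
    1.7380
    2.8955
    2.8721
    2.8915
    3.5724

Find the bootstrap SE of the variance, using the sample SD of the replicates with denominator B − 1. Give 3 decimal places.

SE* = 0.573

Bootstrap SE is the standard deviation of the 10 replicate variances.
Mean of replicates: (2.2640 + 3.2428 + 3.3572 + 3.5412 + 3.0546 + 1.7380 + 2.8955 + 2.8721 + 2.8915 + 3.5724) / 10 = 29.42930 / 10 = 2.94293
Sum of squared deviations: (−0.67893)² + (+0.29987)² + (+0.41427)² + (+0.59827)² + (+0.11167)² + (−1.20493)² + (−0.04743)² + (−0.07083)² + (−0.05143)² + (+0.62947)² = 2.95089
Variance = 2.95089 / 9 = 0.32788
SE* = √0.32788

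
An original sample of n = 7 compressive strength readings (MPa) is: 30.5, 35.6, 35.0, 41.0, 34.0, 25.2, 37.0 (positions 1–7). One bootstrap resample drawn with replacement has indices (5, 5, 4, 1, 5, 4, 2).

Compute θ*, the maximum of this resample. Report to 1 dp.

Resample values: 34.0, 34.0, 41.0, 30.5, 34.0, 41.0, 35.6.
Maximum = 41.0

θ* = 41.0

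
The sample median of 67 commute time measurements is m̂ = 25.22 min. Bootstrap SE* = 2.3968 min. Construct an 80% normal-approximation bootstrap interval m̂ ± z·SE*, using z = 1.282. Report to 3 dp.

Margin = 1.282 × 2.3968 = 3.0727
Interval: 25.22 ± 3.0727

(22.147, 28.293)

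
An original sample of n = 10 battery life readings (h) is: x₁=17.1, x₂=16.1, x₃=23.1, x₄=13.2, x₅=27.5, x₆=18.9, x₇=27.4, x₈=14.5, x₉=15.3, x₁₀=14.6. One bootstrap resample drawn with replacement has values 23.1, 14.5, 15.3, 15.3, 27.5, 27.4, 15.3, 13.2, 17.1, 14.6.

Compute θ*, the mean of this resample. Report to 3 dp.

θ* = 18.330

Mean = (23.1 + 14.5 + 15.3 + 15.3 + 27.5 + 27.4 + 15.3 + 13.2 + 17.1 + 14.6) / 10 = 183.30 / 10 = 18.330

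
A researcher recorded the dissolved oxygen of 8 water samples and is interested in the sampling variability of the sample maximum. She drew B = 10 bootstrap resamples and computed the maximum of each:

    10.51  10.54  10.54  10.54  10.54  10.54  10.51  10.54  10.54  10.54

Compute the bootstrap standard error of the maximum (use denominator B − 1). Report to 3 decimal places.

SE* = 0.013

Bootstrap SE is the standard deviation of the 10 replicate maximums.
Mean of replicates: (10.51 + 10.54 + 10.54 + 10.54 + 10.54 + 10.54 + 10.51 + 10.54 + 10.54 + 10.54) / 10 = 105.34000 / 10 = 10.53400
Sum of squared deviations: (−0.02400)² + (+0.00600)² + (+0.00600)² + (+0.00600)² + (+0.00600)² + (+0.00600)² + (−0.02400)² + (+0.00600)² + (+0.00600)² + (+0.00600)² = 0.00144
Variance = 0.00144 / 9 = 0.00016
SE* = √0.00016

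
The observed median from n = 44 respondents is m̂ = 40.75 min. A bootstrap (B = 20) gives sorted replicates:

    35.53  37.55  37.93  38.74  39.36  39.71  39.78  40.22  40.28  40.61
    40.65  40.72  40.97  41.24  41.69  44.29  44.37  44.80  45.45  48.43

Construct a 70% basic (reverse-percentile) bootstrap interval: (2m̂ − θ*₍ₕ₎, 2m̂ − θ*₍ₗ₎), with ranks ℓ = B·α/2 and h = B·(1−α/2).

(37.13, 43.57)

Percentile endpoints at ranks 3 and 17: θ*₍3₎ = 37.93, θ*₍17₎ = 44.37.
Basic interval reflects these around m̂:
  lower = 2 × 40.75 − 44.37 = 37.13
  upper = 2 × 40.75 − 37.93 = 43.57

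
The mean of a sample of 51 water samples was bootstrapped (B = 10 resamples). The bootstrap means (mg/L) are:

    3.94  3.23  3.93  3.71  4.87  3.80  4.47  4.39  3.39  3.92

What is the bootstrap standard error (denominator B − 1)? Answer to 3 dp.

SE* = 0.497

Bootstrap SE is the standard deviation of the 10 replicate means.
Mean of replicates: (3.94 + 3.23 + 3.93 + 3.71 + 4.87 + 3.80 + 4.47 + 4.39 + 3.39 + 3.92) / 10 = 39.6500 / 10 = 3.9650
Sum of squared deviations: (−0.0250)² + (−0.7350)² + (−0.0350)² + (−0.2550)² + (+0.9050)² + (−0.1650)² + (+0.5050)² + (+0.4250)² + (−0.5750)² + (−0.0450)² = 2.2216
Variance = 2.2216 / 9 = 0.2468
SE* = √0.2468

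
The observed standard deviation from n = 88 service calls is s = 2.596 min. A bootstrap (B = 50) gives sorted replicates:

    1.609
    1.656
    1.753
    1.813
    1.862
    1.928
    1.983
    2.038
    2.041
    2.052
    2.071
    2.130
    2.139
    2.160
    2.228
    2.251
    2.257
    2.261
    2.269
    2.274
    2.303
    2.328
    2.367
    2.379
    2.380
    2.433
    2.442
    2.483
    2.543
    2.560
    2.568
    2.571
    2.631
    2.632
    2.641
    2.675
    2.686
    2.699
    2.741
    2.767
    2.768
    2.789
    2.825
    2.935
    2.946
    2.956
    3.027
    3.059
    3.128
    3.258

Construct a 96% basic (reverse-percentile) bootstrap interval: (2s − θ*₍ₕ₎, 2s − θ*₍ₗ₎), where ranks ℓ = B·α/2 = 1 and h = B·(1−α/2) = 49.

(2.064, 3.583)

Percentile endpoints at ranks 1 and 49: θ*₍1₎ = 1.609, θ*₍49₎ = 3.128.
Basic interval reflects these around s:
  lower = 2 × 2.596 − 3.128 = 2.064
  upper = 2 × 2.596 − 1.609 = 3.583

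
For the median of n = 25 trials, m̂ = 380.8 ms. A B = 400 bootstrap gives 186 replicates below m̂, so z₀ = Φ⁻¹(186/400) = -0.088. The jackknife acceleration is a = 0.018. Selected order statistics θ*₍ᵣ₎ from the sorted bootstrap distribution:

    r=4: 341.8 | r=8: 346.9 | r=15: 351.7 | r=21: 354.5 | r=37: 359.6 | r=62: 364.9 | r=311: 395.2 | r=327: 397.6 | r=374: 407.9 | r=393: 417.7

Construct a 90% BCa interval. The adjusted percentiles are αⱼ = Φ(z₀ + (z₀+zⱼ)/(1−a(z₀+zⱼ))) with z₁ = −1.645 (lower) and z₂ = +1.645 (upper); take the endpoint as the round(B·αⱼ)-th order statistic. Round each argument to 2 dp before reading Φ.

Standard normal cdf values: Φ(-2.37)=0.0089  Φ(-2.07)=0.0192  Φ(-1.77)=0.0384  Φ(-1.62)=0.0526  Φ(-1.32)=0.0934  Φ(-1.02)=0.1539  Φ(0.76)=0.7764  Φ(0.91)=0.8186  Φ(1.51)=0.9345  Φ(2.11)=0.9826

(351.7, 407.9)

Lower: z₀ + z₁ = -0.088 + (-1.645) = -1.733; 1 − a(z₀+z₁) = 1 − (0.018)(-1.733) = 1.0312; argument = -0.088 + (-1.733)/1.0312 = -1.7686 → -1.77.
α₁ = Φ(-1.77) = 0.0384; rank = round(400 × 0.0384) = 15; θ*₍15₎ = 351.7.
Upper: z₀ + z₂ = 1.557; 1 − a(z₀+z₂) = 0.9720; argument = 1.5139 → 1.51; α₂ = 0.9345; rank = 374; θ*₍374₎ = 407.9.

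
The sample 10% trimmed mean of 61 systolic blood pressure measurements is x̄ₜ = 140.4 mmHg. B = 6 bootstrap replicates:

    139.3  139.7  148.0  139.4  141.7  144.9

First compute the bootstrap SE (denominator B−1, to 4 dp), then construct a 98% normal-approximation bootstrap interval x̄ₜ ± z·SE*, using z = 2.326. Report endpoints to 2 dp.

Mean of replicates = 142.1667; sum of squared deviations = 63.6733; SE* = √(63.6733/5) = 3.5686
Margin = 2.326 × 3.5686 = 8.301
Interval: 140.4 ± 8.301

(132.10, 148.70)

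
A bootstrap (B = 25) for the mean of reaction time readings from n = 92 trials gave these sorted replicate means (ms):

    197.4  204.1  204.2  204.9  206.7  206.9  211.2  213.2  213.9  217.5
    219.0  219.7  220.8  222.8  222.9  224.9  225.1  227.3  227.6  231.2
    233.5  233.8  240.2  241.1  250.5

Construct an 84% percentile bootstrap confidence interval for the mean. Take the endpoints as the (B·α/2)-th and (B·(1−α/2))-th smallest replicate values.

α = 0.16; lower rank = 25 × 0.080 = 2; upper rank = 25 × 0.920 = 23.
The 2nd smallest replicate is 204.1; the 23rd is 240.2.

(204.1, 240.2)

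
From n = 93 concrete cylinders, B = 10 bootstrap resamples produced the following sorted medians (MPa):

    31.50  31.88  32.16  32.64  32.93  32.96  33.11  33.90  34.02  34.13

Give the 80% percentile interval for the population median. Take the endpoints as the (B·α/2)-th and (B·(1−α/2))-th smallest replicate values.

α = 0.20; lower rank = 10 × 0.100 = 1; upper rank = 10 × 0.900 = 9.
The 1st smallest replicate is 31.50; the 9th is 34.02.

(31.50, 34.02)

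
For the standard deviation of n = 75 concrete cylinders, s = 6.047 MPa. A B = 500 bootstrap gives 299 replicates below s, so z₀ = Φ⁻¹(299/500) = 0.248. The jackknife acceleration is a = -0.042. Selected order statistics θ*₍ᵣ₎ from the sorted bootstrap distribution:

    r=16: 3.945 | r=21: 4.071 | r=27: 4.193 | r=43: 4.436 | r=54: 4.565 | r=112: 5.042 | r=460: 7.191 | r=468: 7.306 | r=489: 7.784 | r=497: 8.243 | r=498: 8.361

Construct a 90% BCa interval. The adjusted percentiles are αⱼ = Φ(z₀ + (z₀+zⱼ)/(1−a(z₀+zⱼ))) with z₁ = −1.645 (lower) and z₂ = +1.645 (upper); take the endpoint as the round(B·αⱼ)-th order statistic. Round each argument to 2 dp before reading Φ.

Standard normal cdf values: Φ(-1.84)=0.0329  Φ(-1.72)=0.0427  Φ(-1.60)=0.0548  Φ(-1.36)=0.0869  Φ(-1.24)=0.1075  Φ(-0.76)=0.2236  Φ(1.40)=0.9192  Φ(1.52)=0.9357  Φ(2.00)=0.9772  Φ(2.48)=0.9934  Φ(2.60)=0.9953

Lower: z₀ + z₁ = 0.248 + (-1.645) = -1.397; 1 − a(z₀+z₁) = 1 − (-0.042)(-1.397) = 0.9413; argument = 0.248 + (-1.397)/0.9413 = -1.2361 → -1.24.
α₁ = Φ(-1.24) = 0.1075; rank = round(500 × 0.1075) = 54; θ*₍54₎ = 4.565.
Upper: z₀ + z₂ = 1.893; 1 − a(z₀+z₂) = 1.0795; argument = 2.0016 → 2.00; α₂ = 0.9772; rank = 489; θ*₍489₎ = 7.784.

(4.565, 7.784)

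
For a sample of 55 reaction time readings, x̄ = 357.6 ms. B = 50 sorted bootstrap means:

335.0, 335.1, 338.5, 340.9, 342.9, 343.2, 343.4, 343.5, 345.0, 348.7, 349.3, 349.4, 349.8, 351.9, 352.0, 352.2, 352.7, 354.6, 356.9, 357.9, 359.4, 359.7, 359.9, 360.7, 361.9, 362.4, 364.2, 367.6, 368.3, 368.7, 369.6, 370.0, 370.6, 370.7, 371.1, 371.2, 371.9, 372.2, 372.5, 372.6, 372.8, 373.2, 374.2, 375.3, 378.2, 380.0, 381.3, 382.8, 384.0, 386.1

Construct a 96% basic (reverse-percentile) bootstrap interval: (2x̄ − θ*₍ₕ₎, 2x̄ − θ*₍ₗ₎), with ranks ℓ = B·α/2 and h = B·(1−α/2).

Percentile endpoints at ranks 1 and 49: θ*₍1₎ = 335.0, θ*₍49₎ = 384.0.
Basic interval reflects these around x̄:
  lower = 2 × 357.6 − 384.0 = 331.2
  upper = 2 × 357.6 − 335.0 = 380.2

(331.2, 380.2)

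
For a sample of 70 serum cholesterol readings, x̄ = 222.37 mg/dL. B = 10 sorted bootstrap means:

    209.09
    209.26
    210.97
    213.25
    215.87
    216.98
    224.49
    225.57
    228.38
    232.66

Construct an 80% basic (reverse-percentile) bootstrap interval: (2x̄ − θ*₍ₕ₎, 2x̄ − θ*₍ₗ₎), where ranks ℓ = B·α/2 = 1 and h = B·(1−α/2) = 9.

Percentile endpoints at ranks 1 and 9: θ*₍1₎ = 209.09, θ*₍9₎ = 228.38.
Basic interval reflects these around x̄:
  lower = 2 × 222.37 − 228.38 = 216.36
  upper = 2 × 222.37 − 209.09 = 235.65

(216.36, 235.65)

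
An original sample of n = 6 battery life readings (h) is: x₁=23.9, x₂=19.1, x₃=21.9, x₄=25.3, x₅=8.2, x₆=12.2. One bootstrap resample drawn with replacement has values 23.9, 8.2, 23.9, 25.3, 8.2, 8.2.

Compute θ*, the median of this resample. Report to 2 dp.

Sorted: 8.2, 8.2, 8.2, 23.9, 23.9, 25.3
Median = average of the two middle values = 16.05

θ* = 16.05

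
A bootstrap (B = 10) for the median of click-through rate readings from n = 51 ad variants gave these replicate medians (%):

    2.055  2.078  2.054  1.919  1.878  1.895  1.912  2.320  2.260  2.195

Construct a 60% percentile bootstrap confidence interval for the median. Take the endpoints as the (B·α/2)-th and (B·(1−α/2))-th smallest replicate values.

Sorted replicates: 1.878, 1.895, 1.912, 1.919, 2.054, 2.055, 2.078, 2.195, 2.260, 2.320
α = 0.40; lower rank = 10 × 0.200 = 2; upper rank = 10 × 0.800 = 8.
The 2nd smallest replicate is 1.895; the 8th is 2.195.

(1.895, 2.195)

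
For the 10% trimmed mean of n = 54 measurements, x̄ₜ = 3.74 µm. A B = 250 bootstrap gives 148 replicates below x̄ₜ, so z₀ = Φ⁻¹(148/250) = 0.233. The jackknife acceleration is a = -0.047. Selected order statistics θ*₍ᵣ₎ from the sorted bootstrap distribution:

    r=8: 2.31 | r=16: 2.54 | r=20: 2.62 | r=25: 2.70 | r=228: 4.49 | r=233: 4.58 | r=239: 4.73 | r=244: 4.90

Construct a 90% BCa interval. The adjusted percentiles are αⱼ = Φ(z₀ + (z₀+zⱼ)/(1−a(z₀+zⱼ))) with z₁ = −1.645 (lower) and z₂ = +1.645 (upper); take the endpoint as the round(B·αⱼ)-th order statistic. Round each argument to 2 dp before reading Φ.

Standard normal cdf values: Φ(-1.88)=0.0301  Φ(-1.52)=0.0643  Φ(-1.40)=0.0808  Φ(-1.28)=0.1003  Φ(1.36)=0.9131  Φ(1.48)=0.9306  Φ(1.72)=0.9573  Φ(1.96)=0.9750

(2.70, 4.90)

Lower: z₀ + z₁ = 0.233 + (-1.645) = -1.412; 1 − a(z₀+z₁) = 1 − (-0.047)(-1.412) = 0.9336; argument = 0.233 + (-1.412)/0.9336 = -1.2794 → -1.28.
α₁ = Φ(-1.28) = 0.1003; rank = round(250 × 0.1003) = 25; θ*₍25₎ = 2.70.
Upper: z₀ + z₂ = 1.878; 1 − a(z₀+z₂) = 1.0883; argument = 1.9587 → 1.96; α₂ = 0.9750; rank = 244; θ*₍244₎ = 4.90.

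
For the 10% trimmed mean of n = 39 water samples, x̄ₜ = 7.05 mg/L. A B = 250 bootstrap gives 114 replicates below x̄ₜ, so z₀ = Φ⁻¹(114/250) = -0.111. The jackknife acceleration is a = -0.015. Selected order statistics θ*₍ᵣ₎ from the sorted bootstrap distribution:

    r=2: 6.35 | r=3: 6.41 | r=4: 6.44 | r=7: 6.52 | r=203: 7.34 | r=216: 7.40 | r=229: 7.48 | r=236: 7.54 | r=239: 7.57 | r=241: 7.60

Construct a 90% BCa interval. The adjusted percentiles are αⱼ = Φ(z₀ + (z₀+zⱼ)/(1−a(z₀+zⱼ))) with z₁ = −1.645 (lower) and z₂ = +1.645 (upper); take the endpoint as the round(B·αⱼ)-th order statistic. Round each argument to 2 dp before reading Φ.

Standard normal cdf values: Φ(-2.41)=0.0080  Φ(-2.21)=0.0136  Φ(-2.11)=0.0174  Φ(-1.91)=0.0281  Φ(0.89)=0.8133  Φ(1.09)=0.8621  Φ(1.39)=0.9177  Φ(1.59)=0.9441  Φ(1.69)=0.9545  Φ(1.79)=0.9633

(6.52, 7.48)

Lower: z₀ + z₁ = -0.111 + (-1.645) = -1.756; 1 − a(z₀+z₁) = 1 − (-0.015)(-1.756) = 0.9737; argument = -0.111 + (-1.756)/0.9737 = -1.9145 → -1.91.
α₁ = Φ(-1.91) = 0.0281; rank = round(250 × 0.0281) = 7; θ*₍7₎ = 6.52.
Upper: z₀ + z₂ = 1.534; 1 − a(z₀+z₂) = 1.0230; argument = 1.3885 → 1.39; α₂ = 0.9177; rank = 229; θ*₍229₎ = 7.48.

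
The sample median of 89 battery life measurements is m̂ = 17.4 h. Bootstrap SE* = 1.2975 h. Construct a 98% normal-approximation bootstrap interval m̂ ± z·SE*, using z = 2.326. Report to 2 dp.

Margin = 2.326 × 1.2975 = 3.018
Interval: 17.4 ± 3.018

(14.38, 20.42)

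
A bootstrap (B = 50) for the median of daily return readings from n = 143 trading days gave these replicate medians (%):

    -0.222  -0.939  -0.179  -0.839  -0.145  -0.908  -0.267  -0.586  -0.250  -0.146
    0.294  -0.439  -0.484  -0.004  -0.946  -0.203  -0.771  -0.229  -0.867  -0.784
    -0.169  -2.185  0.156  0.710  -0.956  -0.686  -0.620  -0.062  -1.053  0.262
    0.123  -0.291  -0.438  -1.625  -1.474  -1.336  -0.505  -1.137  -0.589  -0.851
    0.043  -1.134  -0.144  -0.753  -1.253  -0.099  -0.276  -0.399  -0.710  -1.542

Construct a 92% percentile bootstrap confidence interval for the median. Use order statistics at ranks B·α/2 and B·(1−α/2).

Sorted replicates: -2.185, -1.625, -1.542, -1.474, -1.336, -1.253, -1.137, -1.134, -1.053, -0.956, -0.946, -0.939, -0.908, -0.867, -0.851, -0.839, -0.784, -0.771, -0.753, -0.710, -0.686, -0.620, -0.589, -0.586, -0.505, -0.484, -0.439, -0.438, -0.399, -0.291, -0.276, -0.267, -0.250, -0.229, -0.222, -0.203, -0.179, -0.169, -0.146, -0.145, -0.144, -0.099, -0.062, -0.004, 0.043, 0.123, 0.156, 0.262, 0.294, 0.710
α = 0.08; lower rank = 50 × 0.040 = 2; upper rank = 50 × 0.960 = 48.
The 2nd smallest replicate is -1.625; the 48th is 0.262.

(-1.625, 0.262)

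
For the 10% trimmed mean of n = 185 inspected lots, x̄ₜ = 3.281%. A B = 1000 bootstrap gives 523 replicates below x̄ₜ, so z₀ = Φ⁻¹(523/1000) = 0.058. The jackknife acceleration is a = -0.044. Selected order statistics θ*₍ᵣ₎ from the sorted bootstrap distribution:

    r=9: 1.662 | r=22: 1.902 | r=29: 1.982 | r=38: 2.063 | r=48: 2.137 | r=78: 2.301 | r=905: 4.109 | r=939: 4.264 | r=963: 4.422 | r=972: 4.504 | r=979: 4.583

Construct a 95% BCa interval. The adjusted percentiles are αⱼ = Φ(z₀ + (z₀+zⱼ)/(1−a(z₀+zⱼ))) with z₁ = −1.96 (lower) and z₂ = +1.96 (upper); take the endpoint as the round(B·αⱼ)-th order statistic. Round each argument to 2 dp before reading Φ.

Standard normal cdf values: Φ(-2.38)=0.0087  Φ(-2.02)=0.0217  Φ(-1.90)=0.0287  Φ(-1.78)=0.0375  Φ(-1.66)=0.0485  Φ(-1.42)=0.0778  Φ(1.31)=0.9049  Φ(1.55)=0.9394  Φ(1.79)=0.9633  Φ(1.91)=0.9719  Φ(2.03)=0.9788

(1.902, 4.504)

Lower: z₀ + z₁ = 0.058 + (-1.960) = -1.902; 1 − a(z₀+z₁) = 1 − (-0.044)(-1.902) = 0.9163; argument = 0.058 + (-1.902)/0.9163 = -2.0177 → -2.02.
α₁ = Φ(-2.02) = 0.0217; rank = round(1000 × 0.0217) = 22; θ*₍22₎ = 1.902.
Upper: z₀ + z₂ = 2.018; 1 − a(z₀+z₂) = 1.0888; argument = 1.9114 → 1.91; α₂ = 0.9719; rank = 972; θ*₍972₎ = 4.504.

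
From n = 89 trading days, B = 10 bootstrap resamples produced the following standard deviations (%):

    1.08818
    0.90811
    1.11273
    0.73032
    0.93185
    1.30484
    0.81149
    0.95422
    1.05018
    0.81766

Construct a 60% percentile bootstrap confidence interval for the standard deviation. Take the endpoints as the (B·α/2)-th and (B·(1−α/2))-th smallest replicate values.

Sorted replicates: 0.73032, 0.81149, 0.81766, 0.90811, 0.93185, 0.95422, 1.05018, 1.08818, 1.11273, 1.30484
α = 0.40; lower rank = 10 × 0.200 = 2; upper rank = 10 × 0.800 = 8.
The 2nd smallest replicate is 0.81149; the 8th is 1.08818.

(0.81149, 1.08818)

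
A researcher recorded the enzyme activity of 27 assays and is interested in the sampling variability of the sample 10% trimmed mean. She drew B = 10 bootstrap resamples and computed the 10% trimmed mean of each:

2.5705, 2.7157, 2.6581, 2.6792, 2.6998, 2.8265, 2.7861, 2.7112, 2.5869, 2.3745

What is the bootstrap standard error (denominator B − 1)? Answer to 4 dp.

SE* = 0.1274

Bootstrap SE is the standard deviation of the 10 replicate 10% trimmed means.
Mean of replicates: (2.5705 + 2.7157 + 2.6581 + 2.6792 + 2.6998 + 2.8265 + 2.7861 + 2.7112 + 2.5869 + 2.3745) / 10 = 26.60850 / 10 = 2.66085
Sum of squared deviations: (−0.09035)² + (+0.05485)² + (−0.00275)² + (+0.01835)² + (+0.03895)² + (+0.16565)² + (+0.12525)² + (+0.05035)² + (−0.07395)² + (−0.28635)² = 0.14616
Variance = 0.14616 / 9 = 0.01624
SE* = √0.01624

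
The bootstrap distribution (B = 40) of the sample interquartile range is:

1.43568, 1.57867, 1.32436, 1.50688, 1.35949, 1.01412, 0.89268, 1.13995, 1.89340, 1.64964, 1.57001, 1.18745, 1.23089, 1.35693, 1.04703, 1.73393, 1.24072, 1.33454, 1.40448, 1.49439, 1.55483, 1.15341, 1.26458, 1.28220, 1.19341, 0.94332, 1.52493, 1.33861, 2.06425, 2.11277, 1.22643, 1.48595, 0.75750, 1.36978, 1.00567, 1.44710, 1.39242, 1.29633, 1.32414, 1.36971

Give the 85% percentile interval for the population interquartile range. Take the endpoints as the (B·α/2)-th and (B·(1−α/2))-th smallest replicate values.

Sorted replicates: 0.75750, 0.89268, 0.94332, 1.00567, 1.01412, 1.04703, 1.13995, 1.15341, 1.18745, 1.19341, 1.22643, 1.23089, 1.24072, 1.26458, 1.28220, 1.29633, 1.32414, 1.32436, 1.33454, 1.33861, 1.35693, 1.35949, 1.36971, 1.36978, 1.39242, 1.40448, 1.43568, 1.44710, 1.48595, 1.49439, 1.50688, 1.52493, 1.55483, 1.57001, 1.57867, 1.64964, 1.73393, 1.89340, 2.06425, 2.11277
α = 0.15; lower rank = 40 × 0.075 = 3; upper rank = 40 × 0.925 = 37.
The 3rd smallest replicate is 0.94332; the 37th is 1.73393.

(0.94332, 1.73393)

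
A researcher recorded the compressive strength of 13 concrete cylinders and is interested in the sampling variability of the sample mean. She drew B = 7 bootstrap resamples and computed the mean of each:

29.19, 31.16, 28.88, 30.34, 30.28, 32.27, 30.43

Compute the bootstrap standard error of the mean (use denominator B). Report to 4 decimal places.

Bootstrap SE is the standard deviation of the 7 replicate means.
Mean of replicates: (29.19 + 31.16 + 28.88 + 30.34 + 30.28 + 32.27 + 30.43) / 7 = 212.55000 / 7 = 30.36429
Sum of squared deviations: (−1.17429)² + (+0.79571)² + (−1.48429)² + (−0.02429)² + (−0.08429)² + (+1.90571)² + (+0.06571)² = 7.85897
Variance = 7.85897 / 7 = 1.12271
SE* = √1.12271

SE* = 1.0596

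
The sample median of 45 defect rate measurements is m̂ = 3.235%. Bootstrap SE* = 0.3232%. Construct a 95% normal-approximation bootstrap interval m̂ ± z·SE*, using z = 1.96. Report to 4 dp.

Margin = 1.96 × 0.3232 = 0.63347
Interval: 3.235 ± 0.63347

(2.6015, 3.8685)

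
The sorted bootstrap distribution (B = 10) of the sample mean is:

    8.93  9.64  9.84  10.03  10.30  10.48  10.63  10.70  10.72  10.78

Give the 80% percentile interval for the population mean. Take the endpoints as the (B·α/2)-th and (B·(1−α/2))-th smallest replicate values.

α = 0.20; lower rank = 10 × 0.100 = 1; upper rank = 10 × 0.900 = 9.
The 1st smallest replicate is 8.93; the 9th is 10.72.

(8.93, 10.72)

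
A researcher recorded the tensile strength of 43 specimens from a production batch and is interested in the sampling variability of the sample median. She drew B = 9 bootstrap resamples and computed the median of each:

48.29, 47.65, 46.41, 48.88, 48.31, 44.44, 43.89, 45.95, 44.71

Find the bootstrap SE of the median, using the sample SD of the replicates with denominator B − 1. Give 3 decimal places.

Bootstrap SE is the standard deviation of the 9 replicate medians.
Mean of replicates: (48.29 + 47.65 + 46.41 + 48.88 + 48.31 + 44.44 + 43.89 + 45.95 + 44.71) / 9 = 418.5300 / 9 = 46.5033
Sum of squared deviations: (+1.7867)² + (+1.1467)² + (−0.0933)² + (+2.3767)² + (+1.8067)² + (−2.0633)² + (−2.6133)² + (−0.5533)² + (−1.7933)² = 28.0374
Variance = 28.0374 / 8 = 3.5047
SE* = √3.5047

SE* = 1.872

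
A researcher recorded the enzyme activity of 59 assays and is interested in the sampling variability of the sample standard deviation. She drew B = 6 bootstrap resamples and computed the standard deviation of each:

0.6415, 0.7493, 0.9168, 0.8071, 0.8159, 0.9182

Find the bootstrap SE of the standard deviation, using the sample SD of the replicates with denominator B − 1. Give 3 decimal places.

SE* = 0.105

Bootstrap SE is the standard deviation of the 6 replicate standard deviations.
Mean of replicates: (0.6415 + 0.7493 + 0.9168 + 0.8071 + 0.8159 + 0.9182) / 6 = 4.84880 / 6 = 0.80813
Sum of squared deviations: (−0.16663)² + (−0.05883)² + (+0.10867)² + (−0.00103)² + (+0.00777)² + (+0.11007)² = 0.05521
Variance = 0.05521 / 5 = 0.01104
SE* = √0.01104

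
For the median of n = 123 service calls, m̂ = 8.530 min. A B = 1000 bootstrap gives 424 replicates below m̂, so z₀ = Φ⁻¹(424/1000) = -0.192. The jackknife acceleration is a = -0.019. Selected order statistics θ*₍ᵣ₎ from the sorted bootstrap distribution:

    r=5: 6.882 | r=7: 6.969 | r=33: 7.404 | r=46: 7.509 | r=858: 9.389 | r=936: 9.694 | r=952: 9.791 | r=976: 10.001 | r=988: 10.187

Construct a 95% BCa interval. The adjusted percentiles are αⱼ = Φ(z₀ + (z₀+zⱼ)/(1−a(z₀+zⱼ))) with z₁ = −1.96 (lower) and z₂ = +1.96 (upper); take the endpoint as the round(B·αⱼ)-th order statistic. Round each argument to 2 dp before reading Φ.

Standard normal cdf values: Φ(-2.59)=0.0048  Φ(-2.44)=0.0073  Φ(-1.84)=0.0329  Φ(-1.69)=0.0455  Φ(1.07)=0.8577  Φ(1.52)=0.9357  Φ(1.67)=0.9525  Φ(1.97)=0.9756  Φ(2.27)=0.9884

Lower: z₀ + z₁ = -0.192 + (-1.960) = -2.152; 1 − a(z₀+z₁) = 1 − (-0.019)(-2.152) = 0.9591; argument = -0.192 + (-2.152)/0.9591 = -2.4357 → -2.44.
α₁ = Φ(-2.44) = 0.0073; rank = round(1000 × 0.0073) = 7; θ*₍7₎ = 6.969.
Upper: z₀ + z₂ = 1.768; 1 − a(z₀+z₂) = 1.0336; argument = 1.5185 → 1.52; α₂ = 0.9357; rank = 936; θ*₍936₎ = 9.694.

(6.969, 9.694)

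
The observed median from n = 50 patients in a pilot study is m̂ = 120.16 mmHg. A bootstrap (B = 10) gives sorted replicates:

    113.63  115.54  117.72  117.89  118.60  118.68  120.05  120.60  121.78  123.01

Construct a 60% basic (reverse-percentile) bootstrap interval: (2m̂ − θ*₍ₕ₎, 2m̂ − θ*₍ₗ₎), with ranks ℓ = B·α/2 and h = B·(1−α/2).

(119.72, 124.78)

Percentile endpoints at ranks 2 and 8: θ*₍2₎ = 115.54, θ*₍8₎ = 120.60.
Basic interval reflects these around m̂:
  lower = 2 × 120.16 − 120.60 = 119.72
  upper = 2 × 120.16 − 115.54 = 124.78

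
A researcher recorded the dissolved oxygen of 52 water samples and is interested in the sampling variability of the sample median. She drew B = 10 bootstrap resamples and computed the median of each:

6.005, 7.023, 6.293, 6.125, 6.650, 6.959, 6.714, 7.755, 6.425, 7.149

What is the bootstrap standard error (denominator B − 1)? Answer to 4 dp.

Bootstrap SE is the standard deviation of the 10 replicate medians.
Mean of replicates: (6.005 + 7.023 + 6.293 + 6.125 + 6.650 + 6.959 + 6.714 + 7.755 + 6.425 + 7.149) / 10 = 67.09800 / 10 = 6.70980
Sum of squared deviations: (−0.70480)² + (+0.31320)² + (−0.41680)² + (−0.58480)² + (−0.05980)² + (+0.24920)² + (+0.00420)² + (+1.04520)² + (−0.28480)² + (+0.43920)² = 2.54270
Variance = 2.54270 / 9 = 0.28252
SE* = √0.28252

SE* = 0.5315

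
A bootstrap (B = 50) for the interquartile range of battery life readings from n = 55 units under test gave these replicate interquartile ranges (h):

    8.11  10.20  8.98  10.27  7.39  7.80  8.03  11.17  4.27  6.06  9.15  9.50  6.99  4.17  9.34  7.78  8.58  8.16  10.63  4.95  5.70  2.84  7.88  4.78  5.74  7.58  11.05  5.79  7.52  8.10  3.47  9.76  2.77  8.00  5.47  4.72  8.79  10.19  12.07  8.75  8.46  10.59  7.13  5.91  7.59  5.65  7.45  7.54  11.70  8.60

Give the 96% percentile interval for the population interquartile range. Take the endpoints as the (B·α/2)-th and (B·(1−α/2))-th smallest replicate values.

(2.77, 11.70)

Sorted replicates: 2.77, 2.84, 3.47, 4.17, 4.27, 4.72, 4.78, 4.95, 5.47, 5.65, 5.70, 5.74, 5.79, 5.91, 6.06, 6.99, 7.13, 7.39, 7.45, 7.52, 7.54, 7.58, 7.59, 7.78, 7.80, 7.88, 8.00, 8.03, 8.10, 8.11, 8.16, 8.46, 8.58, 8.60, 8.75, 8.79, 8.98, 9.15, 9.34, 9.50, 9.76, 10.19, 10.20, 10.27, 10.59, 10.63, 11.05, 11.17, 11.70, 12.07
α = 0.04; lower rank = 50 × 0.020 = 1; upper rank = 50 × 0.980 = 49.
The 1st smallest replicate is 2.77; the 49th is 11.70.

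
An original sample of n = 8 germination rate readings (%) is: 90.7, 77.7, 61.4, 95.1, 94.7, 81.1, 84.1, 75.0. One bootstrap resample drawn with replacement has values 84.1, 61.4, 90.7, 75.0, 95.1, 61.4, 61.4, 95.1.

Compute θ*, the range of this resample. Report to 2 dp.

Range = 95.1 − 61.4 = 33.70

θ* = 33.70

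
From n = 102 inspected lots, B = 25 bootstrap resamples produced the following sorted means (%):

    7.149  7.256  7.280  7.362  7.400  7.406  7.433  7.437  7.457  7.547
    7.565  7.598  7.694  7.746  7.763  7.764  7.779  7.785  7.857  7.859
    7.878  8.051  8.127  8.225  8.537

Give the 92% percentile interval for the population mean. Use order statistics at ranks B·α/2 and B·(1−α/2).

α = 0.08; lower rank = 25 × 0.040 = 1; upper rank = 25 × 0.960 = 24.
The 1st smallest replicate is 7.149; the 24th is 8.225.

(7.149, 8.225)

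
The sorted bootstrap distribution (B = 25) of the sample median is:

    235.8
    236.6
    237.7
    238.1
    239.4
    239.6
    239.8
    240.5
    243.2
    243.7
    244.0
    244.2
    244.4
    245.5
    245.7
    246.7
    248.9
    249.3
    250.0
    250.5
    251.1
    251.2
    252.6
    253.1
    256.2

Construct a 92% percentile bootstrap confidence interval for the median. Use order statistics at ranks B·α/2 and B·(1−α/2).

α = 0.08; lower rank = 25 × 0.040 = 1; upper rank = 25 × 0.960 = 24.
The 1st smallest replicate is 235.8; the 24th is 253.1.

(235.8, 253.1)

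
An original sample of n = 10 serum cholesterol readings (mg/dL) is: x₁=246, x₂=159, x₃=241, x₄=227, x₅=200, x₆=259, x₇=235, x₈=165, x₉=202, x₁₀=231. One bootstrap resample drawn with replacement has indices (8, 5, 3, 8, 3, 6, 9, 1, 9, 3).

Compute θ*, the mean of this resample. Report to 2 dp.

θ* = 216.20

Resample values: 165, 200, 241, 165, 241, 259, 202, 246, 202, 241.
Mean = (165 + 200 + 241 + 165 + 241 + 259 + 202 + 246 + 202 + 241) / 10 = 2162.0 / 10 = 216.20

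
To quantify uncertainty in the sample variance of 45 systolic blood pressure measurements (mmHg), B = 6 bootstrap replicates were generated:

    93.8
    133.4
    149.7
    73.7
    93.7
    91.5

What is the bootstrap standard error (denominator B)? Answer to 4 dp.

Bootstrap SE is the standard deviation of the 6 replicate variances.
Mean of replicates: (93.8 + 133.4 + 149.7 + 73.7 + 93.7 + 91.5) / 6 = 635.80000 / 6 = 105.96667
Sum of squared deviations: (−12.16667)² + (+27.43333)² + (+43.73333)² + (−32.26667)² + (−12.26667)² + (−14.46667)² = 4214.11333
Variance = 4214.11333 / 6 = 702.35222
SE* = √702.35222

SE* = 26.5019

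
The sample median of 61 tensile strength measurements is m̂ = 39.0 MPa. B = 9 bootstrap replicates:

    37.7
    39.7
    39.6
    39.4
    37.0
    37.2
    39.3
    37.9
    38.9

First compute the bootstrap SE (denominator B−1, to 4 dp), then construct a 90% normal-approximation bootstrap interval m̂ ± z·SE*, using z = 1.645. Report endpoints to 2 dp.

(37.24, 40.76)

Mean of replicates = 38.5222; sum of squared deviations = 9.1956; SE* = √(9.1956/8) = 1.0721
Margin = 1.645 × 1.0721 = 1.764
Interval: 39.0 ± 1.764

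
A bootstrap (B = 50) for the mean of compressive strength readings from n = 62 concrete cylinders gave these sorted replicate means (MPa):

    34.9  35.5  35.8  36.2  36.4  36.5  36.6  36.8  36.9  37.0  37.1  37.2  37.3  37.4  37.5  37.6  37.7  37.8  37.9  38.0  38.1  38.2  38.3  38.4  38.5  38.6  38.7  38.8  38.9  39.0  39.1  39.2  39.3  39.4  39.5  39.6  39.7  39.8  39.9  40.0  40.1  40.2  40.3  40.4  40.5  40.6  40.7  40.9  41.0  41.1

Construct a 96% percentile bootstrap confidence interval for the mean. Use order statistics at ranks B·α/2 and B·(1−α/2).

α = 0.04; lower rank = 50 × 0.020 = 1; upper rank = 50 × 0.980 = 49.
The 1st smallest replicate is 34.9; the 49th is 41.0.

(34.9, 41.0)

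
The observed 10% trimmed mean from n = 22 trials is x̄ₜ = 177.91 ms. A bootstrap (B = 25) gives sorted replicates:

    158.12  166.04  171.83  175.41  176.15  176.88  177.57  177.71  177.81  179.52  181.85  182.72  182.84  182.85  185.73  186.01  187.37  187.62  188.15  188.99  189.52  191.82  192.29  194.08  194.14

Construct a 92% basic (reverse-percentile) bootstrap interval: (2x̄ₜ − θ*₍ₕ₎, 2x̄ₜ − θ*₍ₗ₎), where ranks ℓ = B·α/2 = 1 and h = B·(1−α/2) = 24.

(161.74, 197.70)

Percentile endpoints at ranks 1 and 24: θ*₍1₎ = 158.12, θ*₍24₎ = 194.08.
Basic interval reflects these around x̄ₜ:
  lower = 2 × 177.91 − 194.08 = 161.74
  upper = 2 × 177.91 − 158.12 = 197.70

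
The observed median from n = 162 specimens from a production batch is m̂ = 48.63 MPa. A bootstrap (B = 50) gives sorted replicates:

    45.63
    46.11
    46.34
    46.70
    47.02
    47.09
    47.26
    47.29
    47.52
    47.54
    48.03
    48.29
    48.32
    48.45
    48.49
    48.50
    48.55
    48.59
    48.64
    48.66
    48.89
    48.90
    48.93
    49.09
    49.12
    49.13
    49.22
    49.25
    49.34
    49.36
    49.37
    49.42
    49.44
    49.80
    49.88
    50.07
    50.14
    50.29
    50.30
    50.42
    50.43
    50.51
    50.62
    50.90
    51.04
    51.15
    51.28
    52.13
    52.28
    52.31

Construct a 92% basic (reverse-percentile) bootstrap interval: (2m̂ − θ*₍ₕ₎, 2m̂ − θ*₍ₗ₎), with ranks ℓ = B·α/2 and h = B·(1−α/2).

(45.13, 51.15)

Percentile endpoints at ranks 2 and 48: θ*₍2₎ = 46.11, θ*₍48₎ = 52.13.
Basic interval reflects these around m̂:
  lower = 2 × 48.63 − 52.13 = 45.13
  upper = 2 × 48.63 − 46.11 = 51.15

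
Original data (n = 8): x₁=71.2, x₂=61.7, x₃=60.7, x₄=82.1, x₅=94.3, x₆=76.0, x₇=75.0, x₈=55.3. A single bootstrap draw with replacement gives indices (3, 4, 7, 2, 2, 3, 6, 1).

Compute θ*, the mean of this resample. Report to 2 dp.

Resample values: 60.7, 82.1, 75.0, 61.7, 61.7, 60.7, 76.0, 71.2.
Mean = (60.7 + 82.1 + 75.0 + 61.7 + 61.7 + 60.7 + 76.0 + 71.2) / 8 = 549.10 / 8 = 68.64

θ* = 68.64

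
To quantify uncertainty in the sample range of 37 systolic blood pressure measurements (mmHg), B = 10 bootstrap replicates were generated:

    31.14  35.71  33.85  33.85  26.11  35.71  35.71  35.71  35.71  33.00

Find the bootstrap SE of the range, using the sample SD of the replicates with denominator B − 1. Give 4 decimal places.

Bootstrap SE is the standard deviation of the 10 replicate ranges.
Mean of replicates: (31.14 + 35.71 + 33.85 + 33.85 + 26.11 + 35.71 + 35.71 + 35.71 + 35.71 + 33.00) / 10 = 336.50000 / 10 = 33.65000
Sum of squared deviations: (−2.51000)² + (+2.06000)² + (+0.20000)² + (+0.20000)² + (−7.54000)² + (+2.06000)² + (+2.06000)² + (+2.06000)² + (+2.06000)² + (−0.65000)² = 84.87220
Variance = 84.87220 / 9 = 9.43024
SE* = √9.43024

SE* = 3.0709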